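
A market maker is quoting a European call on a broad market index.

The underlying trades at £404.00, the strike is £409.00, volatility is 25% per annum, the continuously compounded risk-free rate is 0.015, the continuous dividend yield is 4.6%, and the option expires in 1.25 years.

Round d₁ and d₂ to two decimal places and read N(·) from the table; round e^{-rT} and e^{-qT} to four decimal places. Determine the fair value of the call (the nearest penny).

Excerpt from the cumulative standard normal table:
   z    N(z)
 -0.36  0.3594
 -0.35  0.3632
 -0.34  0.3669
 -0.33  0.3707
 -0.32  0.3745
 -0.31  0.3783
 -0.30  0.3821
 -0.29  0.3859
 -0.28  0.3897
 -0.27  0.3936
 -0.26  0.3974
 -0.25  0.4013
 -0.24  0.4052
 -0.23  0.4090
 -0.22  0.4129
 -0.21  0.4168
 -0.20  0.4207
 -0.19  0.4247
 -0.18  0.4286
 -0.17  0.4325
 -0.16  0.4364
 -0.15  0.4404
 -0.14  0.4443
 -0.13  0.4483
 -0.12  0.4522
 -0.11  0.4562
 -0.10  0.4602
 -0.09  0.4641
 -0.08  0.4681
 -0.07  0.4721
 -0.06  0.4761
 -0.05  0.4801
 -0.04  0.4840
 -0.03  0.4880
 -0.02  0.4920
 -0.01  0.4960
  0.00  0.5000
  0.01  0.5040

£34.28

T = 1.25;  σ√T = 0.2795
d₁ = [ln(404/409) + (0.015 − 0.046 + 0.25²/2)·1.25] / 0.2795 = [-0.0123 + 0.0003] / 0.2795 = -0.0429 → -0.04
d₂ = d₁ − σ√T = -0.0429 − 0.2795 = -0.3224 → -0.32
e^(−qT) = e^(−0.046·1.25) = 0.9441;  e^(−rT) = e^(−0.015·1.25) = 0.9814
N(d₁) = N(-0.04) = 0.4840;  N(d₂) = N(-0.32) = 0.3745
C = 404·0.9441·0.4840 − 409·0.9814·0.3745 = 184.6055 − 150.3215 = 34.2840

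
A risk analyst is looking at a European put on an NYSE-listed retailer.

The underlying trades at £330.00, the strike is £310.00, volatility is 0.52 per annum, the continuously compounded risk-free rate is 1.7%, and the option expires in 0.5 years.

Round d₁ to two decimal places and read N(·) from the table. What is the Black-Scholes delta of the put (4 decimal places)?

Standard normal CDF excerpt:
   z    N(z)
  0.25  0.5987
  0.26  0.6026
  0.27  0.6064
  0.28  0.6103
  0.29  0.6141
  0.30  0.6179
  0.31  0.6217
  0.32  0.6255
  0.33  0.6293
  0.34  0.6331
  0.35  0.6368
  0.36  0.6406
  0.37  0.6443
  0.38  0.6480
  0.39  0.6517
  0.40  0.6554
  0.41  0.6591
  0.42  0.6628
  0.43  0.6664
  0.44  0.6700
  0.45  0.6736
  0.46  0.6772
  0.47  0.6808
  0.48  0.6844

-0.3520

σ√T = 0.52 × 0.7071 = 0.3677
d₁ = [ln(330/310) + (0.017 + 0.52²/2)·0.5] / 0.3677 = [0.0625 + 0.0761] / 0.3677 = 0.3770 ⇒ 0.38
N(d₁) = N(0.38) = 0.6480
Δ_put = N(d₁) − 1 = 0.6480 − 1 = -0.3520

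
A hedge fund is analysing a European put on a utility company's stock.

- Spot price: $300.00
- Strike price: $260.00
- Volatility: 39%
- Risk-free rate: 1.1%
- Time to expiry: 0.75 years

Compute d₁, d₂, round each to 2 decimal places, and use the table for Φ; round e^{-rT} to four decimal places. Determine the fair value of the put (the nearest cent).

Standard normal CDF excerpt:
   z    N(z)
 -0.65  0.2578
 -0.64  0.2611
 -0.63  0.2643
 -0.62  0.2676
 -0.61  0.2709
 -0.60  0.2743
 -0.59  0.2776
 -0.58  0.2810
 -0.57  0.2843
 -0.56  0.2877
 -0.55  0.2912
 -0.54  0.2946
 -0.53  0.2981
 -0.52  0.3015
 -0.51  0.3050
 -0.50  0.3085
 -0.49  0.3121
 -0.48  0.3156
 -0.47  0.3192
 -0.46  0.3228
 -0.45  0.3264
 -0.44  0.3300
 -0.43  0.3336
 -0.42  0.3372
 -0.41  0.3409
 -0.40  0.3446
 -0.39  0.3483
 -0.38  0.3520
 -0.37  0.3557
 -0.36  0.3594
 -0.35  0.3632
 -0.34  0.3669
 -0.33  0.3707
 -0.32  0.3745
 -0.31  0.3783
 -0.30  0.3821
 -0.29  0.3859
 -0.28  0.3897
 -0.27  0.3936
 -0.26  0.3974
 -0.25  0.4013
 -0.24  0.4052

$20.21

T = 0.75;  σ√T = 0.3377
d₁ = [ln(300/260) + (0.011 + ½·0.39²)·0.75] / (σ√T) = (0.1431 + 0.0653) / 0.3377 = 0.6170 which rounds to 0.62
d₂ = 0.6170 − 0.3377 = 0.2792 which rounds to 0.28
e^(−rT) = e^(−0.011·0.75) = 0.9918
N(−d₂) = N(-0.28) = 0.3897;  N(−d₁) = N(-0.62) = 0.2676
P = 260·0.9918·0.3897 − 300·0.2676 = 100.4912 − 80.2800 = 20.2112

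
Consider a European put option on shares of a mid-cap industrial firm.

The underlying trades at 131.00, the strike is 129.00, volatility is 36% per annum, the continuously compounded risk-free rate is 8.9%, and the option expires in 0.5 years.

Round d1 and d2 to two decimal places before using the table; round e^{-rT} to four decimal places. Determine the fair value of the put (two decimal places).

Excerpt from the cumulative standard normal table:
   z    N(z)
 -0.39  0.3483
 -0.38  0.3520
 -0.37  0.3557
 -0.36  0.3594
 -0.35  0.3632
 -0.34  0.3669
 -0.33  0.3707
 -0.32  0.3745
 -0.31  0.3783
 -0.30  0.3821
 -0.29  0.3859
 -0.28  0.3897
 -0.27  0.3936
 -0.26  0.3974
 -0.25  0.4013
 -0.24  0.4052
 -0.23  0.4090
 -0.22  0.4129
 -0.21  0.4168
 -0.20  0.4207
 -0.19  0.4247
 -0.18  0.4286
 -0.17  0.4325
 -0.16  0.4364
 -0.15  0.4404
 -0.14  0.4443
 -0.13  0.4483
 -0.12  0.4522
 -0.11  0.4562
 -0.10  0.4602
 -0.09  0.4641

T = 0.5;  σ√T = 0.2546
d₁ = [ln(131/129) + (0.089 + ½·0.36²)·0.5] / (σ√T) = (0.0154 + 0.0769) / 0.2546 = 0.3625 ≈ 0.36
d₂ = 0.3625 − 0.2546 = 0.1080 ≈ 0.11
e^(−rT) = e^(−0.089·0.5) = 0.9565
N(−d₂) = N(-0.11) = 0.4562;  N(−d₁) = N(-0.36) = 0.3594
P = 129·0.9565·0.4562 − 131·0.3594 = 56.2898 − 47.0814 = 9.2084

9.21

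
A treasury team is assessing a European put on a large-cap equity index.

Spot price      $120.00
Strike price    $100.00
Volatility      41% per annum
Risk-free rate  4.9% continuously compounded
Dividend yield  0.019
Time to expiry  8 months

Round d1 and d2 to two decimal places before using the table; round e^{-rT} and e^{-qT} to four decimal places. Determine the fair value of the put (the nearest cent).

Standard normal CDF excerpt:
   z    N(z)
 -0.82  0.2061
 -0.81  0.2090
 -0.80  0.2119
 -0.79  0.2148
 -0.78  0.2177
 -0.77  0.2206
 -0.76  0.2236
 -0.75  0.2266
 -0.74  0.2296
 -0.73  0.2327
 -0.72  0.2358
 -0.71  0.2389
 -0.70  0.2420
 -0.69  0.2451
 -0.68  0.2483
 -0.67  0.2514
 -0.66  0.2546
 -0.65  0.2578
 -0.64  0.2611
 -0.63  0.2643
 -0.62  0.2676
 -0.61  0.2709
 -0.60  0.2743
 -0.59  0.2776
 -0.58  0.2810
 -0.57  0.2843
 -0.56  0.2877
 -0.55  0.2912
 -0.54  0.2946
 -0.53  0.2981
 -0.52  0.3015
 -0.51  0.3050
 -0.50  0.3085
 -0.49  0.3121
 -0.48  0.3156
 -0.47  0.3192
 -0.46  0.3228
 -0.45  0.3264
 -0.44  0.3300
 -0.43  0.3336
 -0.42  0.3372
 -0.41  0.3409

σ√T = 0.41 × 0.8165 = 0.3348
d₁ = [ln(120/100) + (0.049 − 0.019 + 0.41²/2)·0.6667] / 0.3348 = [0.1823 + 0.0760] / 0.3348 = 0.7718 ≈ 0.77
d₂ = d₁ − σ√T = 0.7718 − 0.3348 = 0.4370 ≈ 0.44
exp(−qT) = exp(−0.019·0.6667) = 0.9874;  exp(−rT) = exp(−0.049·0.6667) = 0.9679
P = 100·0.9679·N(-0.44) − 120·0.9874·N(-0.77) = 100·0.9679·0.3300 − 120·0.9874·0.2206 = 31.9407 − 26.1385 = 5.8022

$5.80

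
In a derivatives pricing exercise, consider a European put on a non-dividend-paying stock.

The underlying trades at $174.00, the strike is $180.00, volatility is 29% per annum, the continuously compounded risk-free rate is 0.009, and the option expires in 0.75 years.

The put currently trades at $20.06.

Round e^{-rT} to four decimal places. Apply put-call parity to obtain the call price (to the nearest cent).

$15.27

exp(−rT) = exp(−0.009·0.75) = 0.9933
Put-call parity: C − P = S − K·e^(−rT) = 174 − 180·0.9933 = 174 − 178.7940 = -4.7940
C = P + (C − P) = 20.06 + (-4.7940) = 15.2660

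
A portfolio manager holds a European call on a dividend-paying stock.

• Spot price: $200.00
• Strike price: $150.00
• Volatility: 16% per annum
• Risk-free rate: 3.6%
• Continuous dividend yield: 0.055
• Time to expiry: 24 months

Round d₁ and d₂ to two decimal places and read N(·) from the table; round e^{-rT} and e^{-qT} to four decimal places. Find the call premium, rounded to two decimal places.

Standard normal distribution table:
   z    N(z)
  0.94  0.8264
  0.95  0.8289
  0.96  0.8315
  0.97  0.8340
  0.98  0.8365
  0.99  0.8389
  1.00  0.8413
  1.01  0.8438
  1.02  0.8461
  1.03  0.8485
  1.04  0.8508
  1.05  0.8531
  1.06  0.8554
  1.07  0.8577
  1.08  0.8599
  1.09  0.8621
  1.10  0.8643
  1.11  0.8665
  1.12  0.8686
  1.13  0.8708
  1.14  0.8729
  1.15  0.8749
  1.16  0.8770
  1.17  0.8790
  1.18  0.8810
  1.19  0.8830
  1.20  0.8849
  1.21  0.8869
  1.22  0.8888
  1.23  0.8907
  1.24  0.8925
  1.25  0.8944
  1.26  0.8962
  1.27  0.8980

σ√T = 0.16·√2 = 0.2263
ln(S/K) + (r − q + σ²/2)T = ln(200/150) + (0.036 − 0.055 + 0.16²/2)·2 = 0.2877 − 0.0124 = 0.2753
d₁ = 0.2753 / 0.2263 = 1.2166 ≈ 1.22
d₂ = d₁ − σ√T = 1.2166 − 0.2263 = 0.9903 ≈ 0.99
e^(−qT) = e^(−0.055·2) = 0.8958;  e^(−rT) = e^(−0.036·2) = 0.9305
N(d₁) = N(1.22) = 0.8888;  N(d₂) = N(0.99) = 0.8389
C = 200·0.8958·0.8888 − 150·0.9305·0.8389 = 159.2374 − 117.0895 = 42.1479

$42.15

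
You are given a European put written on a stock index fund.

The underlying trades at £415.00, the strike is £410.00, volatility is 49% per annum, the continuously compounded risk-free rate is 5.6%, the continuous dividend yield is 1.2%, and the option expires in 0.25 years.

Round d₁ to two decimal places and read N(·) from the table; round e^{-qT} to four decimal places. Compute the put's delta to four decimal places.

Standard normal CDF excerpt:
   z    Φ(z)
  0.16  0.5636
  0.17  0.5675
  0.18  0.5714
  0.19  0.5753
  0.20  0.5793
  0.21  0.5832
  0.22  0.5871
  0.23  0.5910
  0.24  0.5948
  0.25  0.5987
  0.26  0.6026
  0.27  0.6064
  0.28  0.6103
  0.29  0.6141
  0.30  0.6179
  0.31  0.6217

σ√T = 0.49 × 0.5000 = 0.2450
d₁ = [ln(415/410) + (0.056 − 0.012 + 0.49²/2)·0.25] / 0.2450 = [0.0121 + 0.0410] / 0.2450 = 0.2169 which rounds to 0.22
N(d₁) = N(0.22) = 0.5871
Δ_put = e^(−qT)·(N(d₁) − 1) = 0.9970·(0.5871 − 1) = -0.4117

-0.4117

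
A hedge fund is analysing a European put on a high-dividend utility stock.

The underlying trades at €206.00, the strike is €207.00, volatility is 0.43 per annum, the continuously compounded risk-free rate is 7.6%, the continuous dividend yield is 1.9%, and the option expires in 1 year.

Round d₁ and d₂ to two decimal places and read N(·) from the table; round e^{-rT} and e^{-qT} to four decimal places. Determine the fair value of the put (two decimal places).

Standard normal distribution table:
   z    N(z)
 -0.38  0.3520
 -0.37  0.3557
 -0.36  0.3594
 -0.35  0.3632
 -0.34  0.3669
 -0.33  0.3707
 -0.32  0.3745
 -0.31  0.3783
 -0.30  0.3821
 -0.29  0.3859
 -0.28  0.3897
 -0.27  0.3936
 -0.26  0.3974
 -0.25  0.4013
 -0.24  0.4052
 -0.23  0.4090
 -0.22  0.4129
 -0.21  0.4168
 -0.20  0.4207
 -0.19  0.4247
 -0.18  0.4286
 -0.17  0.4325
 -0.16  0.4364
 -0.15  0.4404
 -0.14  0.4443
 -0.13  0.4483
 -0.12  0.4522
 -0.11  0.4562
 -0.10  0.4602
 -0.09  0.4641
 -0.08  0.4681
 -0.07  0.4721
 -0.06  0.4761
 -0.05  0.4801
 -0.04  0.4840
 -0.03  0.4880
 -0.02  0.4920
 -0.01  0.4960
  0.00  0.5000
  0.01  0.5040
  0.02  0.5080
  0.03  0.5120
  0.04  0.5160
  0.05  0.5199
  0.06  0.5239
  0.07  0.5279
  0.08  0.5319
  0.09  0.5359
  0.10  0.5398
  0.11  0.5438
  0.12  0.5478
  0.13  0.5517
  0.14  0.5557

T = 1;  σ√T = 0.4300
d₁ = [ln(206/207) + (0.076 − 0.019 + ½·0.43²)·1] / (σ√T) = (-0.0048 + 0.1494) / 0.4300 = 0.3363 → 0.34
d₂ = 0.3363 − 0.4300 = -0.0937 → -0.09
e^(−qT) = e^(−0.019·1) = 0.9812;  e^(−rT) = e^(−0.076·1) = 0.9268
N(−d₂) = N(0.09) = 0.5359;  N(−d₁) = N(-0.34) = 0.3669
P = 207·0.9268·0.5359 − 206·0.9812·0.3669 = 102.8111 − 74.1605 = 28.6507

€28.65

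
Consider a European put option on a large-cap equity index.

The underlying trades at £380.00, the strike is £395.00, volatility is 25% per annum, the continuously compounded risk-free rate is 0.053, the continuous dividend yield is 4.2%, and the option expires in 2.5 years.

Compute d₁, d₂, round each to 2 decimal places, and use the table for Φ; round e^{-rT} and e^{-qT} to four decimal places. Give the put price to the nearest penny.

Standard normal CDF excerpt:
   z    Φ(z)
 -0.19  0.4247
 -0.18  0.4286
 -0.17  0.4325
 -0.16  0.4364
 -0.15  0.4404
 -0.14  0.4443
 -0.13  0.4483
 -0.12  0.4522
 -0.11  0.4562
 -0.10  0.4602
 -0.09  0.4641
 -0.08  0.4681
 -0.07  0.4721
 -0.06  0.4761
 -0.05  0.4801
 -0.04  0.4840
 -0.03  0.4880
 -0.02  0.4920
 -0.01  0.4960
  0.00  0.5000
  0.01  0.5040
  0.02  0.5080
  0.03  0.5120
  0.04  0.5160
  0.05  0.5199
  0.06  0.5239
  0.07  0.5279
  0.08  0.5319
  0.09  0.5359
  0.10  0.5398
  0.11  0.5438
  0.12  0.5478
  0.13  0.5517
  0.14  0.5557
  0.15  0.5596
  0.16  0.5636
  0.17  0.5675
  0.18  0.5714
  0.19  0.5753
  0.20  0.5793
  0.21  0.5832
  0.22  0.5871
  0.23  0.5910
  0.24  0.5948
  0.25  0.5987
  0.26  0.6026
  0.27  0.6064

£56.51

σ√T = 0.25 × 1.5811 = 0.3953
d₁ = [ln(380/395) + (0.053 − 0.042 + ½·0.25²)·2.5] / (σ√T) = (-0.0387 + 0.1056) / 0.3953 = 0.1693 ≈ 0.17
d₂ = 0.1693 − 0.3953 = -0.2260 ≈ -0.23
exp(−qT) = exp(−0.042·2.5) = 0.9003;  exp(−rT) = exp(−0.053·2.5) = 0.8759
N(−d₂) = N(0.23) = 0.5910;  N(−d₁) = N(-0.17) = 0.4325
P = 395·0.8759·0.5910 − 380·0.9003·0.4325 = 204.4745 − 147.9643 = 56.5102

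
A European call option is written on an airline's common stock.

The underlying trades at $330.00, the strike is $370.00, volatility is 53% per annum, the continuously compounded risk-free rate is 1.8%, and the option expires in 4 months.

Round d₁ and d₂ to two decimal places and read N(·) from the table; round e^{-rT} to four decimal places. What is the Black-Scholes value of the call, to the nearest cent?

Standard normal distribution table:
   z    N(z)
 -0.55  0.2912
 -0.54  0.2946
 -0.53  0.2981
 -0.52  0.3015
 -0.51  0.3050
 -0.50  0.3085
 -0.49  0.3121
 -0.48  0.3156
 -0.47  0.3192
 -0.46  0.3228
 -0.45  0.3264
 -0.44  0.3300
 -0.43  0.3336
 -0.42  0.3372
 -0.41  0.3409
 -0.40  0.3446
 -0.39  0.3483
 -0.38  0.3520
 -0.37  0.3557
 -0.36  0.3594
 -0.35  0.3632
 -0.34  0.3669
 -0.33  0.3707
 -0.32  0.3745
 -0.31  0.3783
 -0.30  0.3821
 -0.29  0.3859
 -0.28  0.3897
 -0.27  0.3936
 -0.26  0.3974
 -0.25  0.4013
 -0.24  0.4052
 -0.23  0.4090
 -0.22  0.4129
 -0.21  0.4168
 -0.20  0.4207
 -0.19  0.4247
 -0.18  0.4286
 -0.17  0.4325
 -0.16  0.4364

$26.66

T = 0.3333;  σ√T = 0.3060
d₁ = [ln(330/370) + (0.018 + 0.53²/2)·0.3333] / 0.3060 = [-0.1144 + 0.0528] / 0.3060 = -0.2013 which rounds to -0.20
d₂ = d₁ − σ√T = -0.2013 − 0.3060 = -0.5073 which rounds to -0.51
exp(−rT) = exp(−0.018·0.3333) = 0.9940
N(d₁) = N(-0.20) = 0.4207;  N(d₂) = N(-0.51) = 0.3050
C = 330·0.4207 − 370·0.9940·0.3050 = 138.8310 − 112.1729 = 26.6581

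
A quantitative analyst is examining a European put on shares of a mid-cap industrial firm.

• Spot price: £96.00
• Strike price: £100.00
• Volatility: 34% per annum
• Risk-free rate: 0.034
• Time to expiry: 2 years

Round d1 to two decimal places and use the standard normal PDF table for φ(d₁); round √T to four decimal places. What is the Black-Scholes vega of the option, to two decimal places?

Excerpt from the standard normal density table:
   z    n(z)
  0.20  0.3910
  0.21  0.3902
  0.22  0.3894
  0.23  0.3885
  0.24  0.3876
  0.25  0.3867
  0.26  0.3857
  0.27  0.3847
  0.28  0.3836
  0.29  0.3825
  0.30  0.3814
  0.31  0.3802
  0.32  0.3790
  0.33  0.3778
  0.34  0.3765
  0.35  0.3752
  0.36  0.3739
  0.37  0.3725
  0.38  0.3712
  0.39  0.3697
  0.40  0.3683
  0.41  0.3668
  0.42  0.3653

51.78

σ√T = 0.34 × 1.4142 = 0.4808
ln(S/K) + (r + σ²/2)T = ln(96/100) + (0.034 + 0.34²/2)·2 = -0.0408 + 0.1836 = 0.1428
d₁ = 0.1428 / 0.4808 = 0.2969 → 0.30
√T = √2 = 1.4142
φ(d₁) = φ(0.30) = 0.3814
vega = S·φ(d₁)·√T = 96·0.3814·1.4142 = 51.7801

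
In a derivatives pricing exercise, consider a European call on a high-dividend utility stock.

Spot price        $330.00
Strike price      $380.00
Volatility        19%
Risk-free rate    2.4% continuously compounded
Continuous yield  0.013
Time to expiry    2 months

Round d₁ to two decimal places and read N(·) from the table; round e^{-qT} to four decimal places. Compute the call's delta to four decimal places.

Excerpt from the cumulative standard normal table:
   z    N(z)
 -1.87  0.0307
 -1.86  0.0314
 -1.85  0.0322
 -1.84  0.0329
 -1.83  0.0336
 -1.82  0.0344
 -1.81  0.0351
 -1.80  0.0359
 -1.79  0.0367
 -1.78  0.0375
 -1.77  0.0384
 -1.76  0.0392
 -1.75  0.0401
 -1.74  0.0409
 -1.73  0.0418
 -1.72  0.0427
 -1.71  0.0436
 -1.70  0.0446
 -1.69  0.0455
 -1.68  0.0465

0.0391

σ√T = 0.19 × 0.4082 = 0.0776
d₁ = [ln(330/380) + (0.024 − 0.013 + 0.19²/2)·0.1667] / 0.0776 = [-0.1411 + 0.0048] / 0.0776 = -1.7564 which rounds to -1.76
N(d₁) = N(-1.76) = 0.0392
Δ_call = e^(−qT)·N(d₁) = 0.9978·0.0392 = 0.0391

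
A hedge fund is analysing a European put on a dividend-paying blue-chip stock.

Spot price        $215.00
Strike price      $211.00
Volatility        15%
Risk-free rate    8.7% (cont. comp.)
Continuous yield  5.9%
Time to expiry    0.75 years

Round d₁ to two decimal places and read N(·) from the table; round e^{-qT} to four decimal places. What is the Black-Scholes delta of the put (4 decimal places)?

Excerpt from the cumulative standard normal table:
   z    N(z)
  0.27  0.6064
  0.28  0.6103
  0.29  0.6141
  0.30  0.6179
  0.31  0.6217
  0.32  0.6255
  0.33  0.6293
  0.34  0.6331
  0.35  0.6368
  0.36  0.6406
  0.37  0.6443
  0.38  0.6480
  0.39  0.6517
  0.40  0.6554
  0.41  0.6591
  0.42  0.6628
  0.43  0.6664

-0.3403

σ√T = 0.15 × 0.8660 = 0.1299
d₁ = [ln(215/211) + (0.087 − 0.059 + 0.15²/2)·0.75] / 0.1299 = [0.0188 + 0.0294] / 0.1299 = 0.3712 ⇒ 0.37
N(d₁) = N(0.37) = 0.6443
Δ_put = exp(−qT)·(N(d₁) − 1) = 0.9567·(0.6443 − 1) = -0.3403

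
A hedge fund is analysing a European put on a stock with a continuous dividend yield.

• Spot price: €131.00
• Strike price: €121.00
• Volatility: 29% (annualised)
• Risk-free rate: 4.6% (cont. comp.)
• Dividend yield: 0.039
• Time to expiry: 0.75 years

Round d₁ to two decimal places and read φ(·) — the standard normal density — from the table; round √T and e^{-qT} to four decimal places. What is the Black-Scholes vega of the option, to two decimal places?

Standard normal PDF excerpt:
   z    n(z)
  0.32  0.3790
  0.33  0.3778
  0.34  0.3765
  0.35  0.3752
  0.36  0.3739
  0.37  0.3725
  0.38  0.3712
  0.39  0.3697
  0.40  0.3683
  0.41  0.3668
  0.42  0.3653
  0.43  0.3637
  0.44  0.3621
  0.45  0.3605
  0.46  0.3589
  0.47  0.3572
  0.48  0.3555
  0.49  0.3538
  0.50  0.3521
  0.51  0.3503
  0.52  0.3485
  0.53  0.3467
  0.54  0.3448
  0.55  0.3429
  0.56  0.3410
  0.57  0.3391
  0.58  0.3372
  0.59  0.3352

39.54

σ√T = 0.29·√0.75 = 0.2511
ln(S/K) + (r − q + σ²/2)T = ln(131/121) + (0.046 − 0.039 + 0.29²/2)·0.75 = 0.0794 + 0.0368 = 0.1162
d₁ = 0.1162 / 0.2511 = 0.4627 which rounds to 0.46
√T = √0.75 = 0.8660
φ(d₁) = φ(0.46) = 0.3589
e^(−qT) = e^(−0.039·0.75) = 0.9712
vega = S·e^(−qT)·φ(d₁)·√T = 131·0.9712·0.3589·0.8660 = 39.5432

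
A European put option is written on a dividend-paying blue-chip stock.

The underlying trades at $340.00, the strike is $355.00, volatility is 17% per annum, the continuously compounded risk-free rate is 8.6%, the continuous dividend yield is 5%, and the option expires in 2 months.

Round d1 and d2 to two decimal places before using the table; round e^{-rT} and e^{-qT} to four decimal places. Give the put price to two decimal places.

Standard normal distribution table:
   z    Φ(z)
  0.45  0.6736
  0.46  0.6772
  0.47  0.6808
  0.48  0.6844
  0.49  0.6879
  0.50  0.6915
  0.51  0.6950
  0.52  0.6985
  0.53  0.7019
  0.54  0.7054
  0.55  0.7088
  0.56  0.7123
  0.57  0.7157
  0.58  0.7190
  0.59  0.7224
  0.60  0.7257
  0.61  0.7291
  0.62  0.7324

$17.31

σ√T = 0.17 × 0.4082 = 0.0694
d₁ = [ln(340/355) + (0.086 − 0.05 + ½·0.17²)·0.1667] / (σ√T) = (-0.0432 + 0.0084) / 0.0694 = -0.5009 → -0.50
d₂ = -0.5009 − 0.0694 = -0.5703 → -0.57
e^(−qT) = e^(−0.05·0.1667) = 0.9917;  e^(−rT) = e^(−0.086·0.1667) = 0.9858
N(−d₂) = N(0.57) = 0.7157;  N(−d₁) = N(0.50) = 0.6915
P = 355·0.9858·0.7157 − 340·0.9917·0.6915 = 250.4657 − 233.1586 = 17.3071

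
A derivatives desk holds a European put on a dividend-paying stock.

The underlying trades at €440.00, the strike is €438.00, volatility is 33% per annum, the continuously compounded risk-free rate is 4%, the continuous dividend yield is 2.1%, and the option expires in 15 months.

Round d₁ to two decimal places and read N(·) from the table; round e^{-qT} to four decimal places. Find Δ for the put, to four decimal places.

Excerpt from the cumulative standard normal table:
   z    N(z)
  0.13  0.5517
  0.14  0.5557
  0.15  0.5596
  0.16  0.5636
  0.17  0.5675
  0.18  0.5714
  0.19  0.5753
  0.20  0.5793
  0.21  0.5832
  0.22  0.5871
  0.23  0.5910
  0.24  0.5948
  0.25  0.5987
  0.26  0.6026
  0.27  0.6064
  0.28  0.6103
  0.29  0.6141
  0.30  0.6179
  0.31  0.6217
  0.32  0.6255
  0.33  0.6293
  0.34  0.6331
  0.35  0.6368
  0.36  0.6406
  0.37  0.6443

-0.3871

σ√T = 0.33·√1.25 = 0.3690
d₁ = [ln(440/438) + (0.04 − 0.021 + 0.33²/2)·1.25] / 0.3690 = [0.0046 + 0.0918] / 0.3690 = 0.2612 which rounds to 0.26
N(d₁) = N(0.26) = 0.6026
Δ_put = exp(−qT)·(N(d₁) − 1) = 0.9741·(0.6026 − 1) = -0.3871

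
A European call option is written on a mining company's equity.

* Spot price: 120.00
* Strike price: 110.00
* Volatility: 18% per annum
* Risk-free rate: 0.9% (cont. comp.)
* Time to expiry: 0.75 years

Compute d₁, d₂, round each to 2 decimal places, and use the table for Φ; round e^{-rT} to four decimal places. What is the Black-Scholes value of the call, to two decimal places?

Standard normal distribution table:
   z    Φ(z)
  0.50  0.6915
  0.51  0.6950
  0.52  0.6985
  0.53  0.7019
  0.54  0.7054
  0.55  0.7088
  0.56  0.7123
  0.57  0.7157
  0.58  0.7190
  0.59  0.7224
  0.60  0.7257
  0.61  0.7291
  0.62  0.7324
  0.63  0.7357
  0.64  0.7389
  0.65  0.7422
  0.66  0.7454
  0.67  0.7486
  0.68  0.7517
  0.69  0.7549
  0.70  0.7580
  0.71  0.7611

13.88

σ√T = 0.18·√0.75 = 0.1559
d₁ = [ln(120/110) + (0.009 + ½·0.18²)·0.75] / (σ√T) = (0.0870 + 0.0189) / 0.1559 = 0.6794 → 0.68
d₂ = 0.6794 − 0.1559 = 0.5235 → 0.52
exp(−rT) = exp(−0.009·0.75) = 0.9933
N(d₁) = N(0.68) = 0.7517;  N(d₂) = N(0.52) = 0.6985
C = 120·0.7517 − 110·0.9933·0.6985 = 90.2040 − 76.3202 = 13.8838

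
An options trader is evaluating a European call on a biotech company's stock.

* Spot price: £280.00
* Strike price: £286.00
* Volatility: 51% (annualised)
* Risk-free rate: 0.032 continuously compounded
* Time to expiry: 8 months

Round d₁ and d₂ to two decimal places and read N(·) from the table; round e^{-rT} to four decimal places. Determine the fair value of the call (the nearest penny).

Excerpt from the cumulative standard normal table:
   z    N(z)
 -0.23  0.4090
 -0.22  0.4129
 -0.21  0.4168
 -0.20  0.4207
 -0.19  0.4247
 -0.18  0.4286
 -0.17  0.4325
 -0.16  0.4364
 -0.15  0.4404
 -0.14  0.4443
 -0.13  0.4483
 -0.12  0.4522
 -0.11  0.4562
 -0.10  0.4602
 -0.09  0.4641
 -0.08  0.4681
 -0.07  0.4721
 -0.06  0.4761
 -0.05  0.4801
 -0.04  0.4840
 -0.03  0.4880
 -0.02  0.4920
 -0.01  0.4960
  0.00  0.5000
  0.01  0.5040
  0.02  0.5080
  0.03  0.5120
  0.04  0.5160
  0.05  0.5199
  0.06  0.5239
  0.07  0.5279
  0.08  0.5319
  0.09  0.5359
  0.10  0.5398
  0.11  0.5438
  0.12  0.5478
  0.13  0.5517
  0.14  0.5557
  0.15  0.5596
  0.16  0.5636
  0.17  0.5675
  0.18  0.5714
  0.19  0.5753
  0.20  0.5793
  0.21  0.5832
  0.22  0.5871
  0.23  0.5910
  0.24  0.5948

T = 0.6667;  σ√T = 0.4164
d₁ = [ln(280/286) + (0.032 + ½·0.51²)·0.6667] / (σ√T) = (-0.0212 + 0.1080) / 0.4164 = 0.2085 → 0.21
d₂ = 0.2085 − 0.4164 = -0.2079 → -0.21
e^(−rT) = e^(−0.032·0.6667) = 0.9789
C = 280·N(0.21) − 286·0.9789·N(-0.21) = 280·0.5832 − 286·0.9789·0.4168 = 163.2960 − 116.6896 = 46.6064

£46.61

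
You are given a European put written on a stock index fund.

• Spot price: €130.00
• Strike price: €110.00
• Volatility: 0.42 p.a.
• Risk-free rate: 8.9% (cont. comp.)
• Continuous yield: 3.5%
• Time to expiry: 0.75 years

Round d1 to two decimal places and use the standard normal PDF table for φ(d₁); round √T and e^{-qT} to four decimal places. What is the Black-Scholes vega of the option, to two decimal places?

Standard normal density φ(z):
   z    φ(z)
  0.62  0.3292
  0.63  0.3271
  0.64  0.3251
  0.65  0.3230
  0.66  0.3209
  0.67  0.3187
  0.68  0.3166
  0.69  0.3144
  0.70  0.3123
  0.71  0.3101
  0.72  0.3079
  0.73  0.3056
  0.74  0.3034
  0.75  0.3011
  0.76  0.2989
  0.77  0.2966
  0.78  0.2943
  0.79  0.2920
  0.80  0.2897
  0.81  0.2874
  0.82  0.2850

σ√T = 0.42 × 0.8660 = 0.3637
d₁ = [ln(130/110) + (0.089 − 0.035 + 0.42²/2)·0.75] / 0.3637 = [0.1671 + 0.1066] / 0.3637 = 0.7525 → 0.75
√T = √0.75 = 0.8660
φ(d₁) = φ(0.75) = 0.3011
e^(−qT) = e^(−0.035·0.75) = 0.9741
vega = S·e^(−qT)·φ(d₁)·√T = 130·0.9741·0.3011·0.8660 = 33.0199

33.02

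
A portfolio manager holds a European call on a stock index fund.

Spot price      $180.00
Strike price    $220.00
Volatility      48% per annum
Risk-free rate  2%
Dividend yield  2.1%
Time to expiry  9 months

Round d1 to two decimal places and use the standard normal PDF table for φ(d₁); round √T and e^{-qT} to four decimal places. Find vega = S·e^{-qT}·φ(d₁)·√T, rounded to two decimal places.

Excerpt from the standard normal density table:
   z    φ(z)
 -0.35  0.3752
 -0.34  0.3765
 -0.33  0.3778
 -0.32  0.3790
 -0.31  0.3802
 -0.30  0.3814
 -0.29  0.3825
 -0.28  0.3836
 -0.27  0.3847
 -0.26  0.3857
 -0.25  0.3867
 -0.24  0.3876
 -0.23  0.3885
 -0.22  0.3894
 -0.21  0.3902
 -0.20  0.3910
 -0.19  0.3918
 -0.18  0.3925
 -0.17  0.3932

T = 0.75;  σ√T = 0.4157
ln(S/K) + (r − q + σ²/2)T = ln(180/220) + (0.02 − 0.021 + 0.48²/2)·0.75 = -0.2007 + 0.0857 = -0.1150
d₁ = -0.1150 / 0.4157 = -0.2767 ⇒ -0.28
√T = √0.75 = 0.8660
φ(d₁) = φ(-0.28) = 0.3836
exp(−qT) = exp(−0.021·0.75) = 0.9844
vega = S·exp(−qT)·φ(d₁)·√T = 180·0.9844·0.3836·0.8660 = 58.8628
(Vega is the same for a European call and put with the same parameters.)

58.86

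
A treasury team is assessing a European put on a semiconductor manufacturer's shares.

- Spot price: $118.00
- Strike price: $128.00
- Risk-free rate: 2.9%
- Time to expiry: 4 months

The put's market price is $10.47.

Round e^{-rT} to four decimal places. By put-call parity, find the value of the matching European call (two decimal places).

e^(−rT) = e^(−0.029·0.3333) = 0.9904
Put-call parity: C − P = S − K·e^(−rT) = 118 − 128·0.9904 = 118 − 126.7712 = -8.7712
C = P + (C − P) = 10.47 + (-8.7712) = 1.6988

$1.70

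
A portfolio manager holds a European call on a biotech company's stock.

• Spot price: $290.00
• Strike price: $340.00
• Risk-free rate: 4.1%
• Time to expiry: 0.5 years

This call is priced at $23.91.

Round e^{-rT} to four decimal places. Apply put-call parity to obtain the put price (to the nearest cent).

$67.01

e^(−rT) = e^(−0.041·0.5) = 0.9797
Put-call parity: C − P = S − K·e^(−rT) = 290 − 340·0.9797 = 290 − 333.0980 = -43.0980
P = C − (C − P) = 23.91 − (-43.0980) = 67.0080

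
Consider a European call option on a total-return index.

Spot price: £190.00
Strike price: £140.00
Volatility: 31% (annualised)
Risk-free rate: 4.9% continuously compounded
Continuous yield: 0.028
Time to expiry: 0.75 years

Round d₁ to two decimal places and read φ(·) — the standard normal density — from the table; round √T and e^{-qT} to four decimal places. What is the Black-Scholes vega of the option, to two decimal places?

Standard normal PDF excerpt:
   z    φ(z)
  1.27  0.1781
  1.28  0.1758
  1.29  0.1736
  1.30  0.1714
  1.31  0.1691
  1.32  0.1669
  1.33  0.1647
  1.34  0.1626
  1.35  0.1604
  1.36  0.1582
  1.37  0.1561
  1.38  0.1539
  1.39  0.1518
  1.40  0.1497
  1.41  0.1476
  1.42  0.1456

σ√T = 0.31 × 0.8660 = 0.2685
d₁ = [ln(190/140) + (0.049 − 0.028 + 0.31²/2)·0.75] / 0.2685 = [0.3054 + 0.0518] / 0.2685 = 1.3304 which rounds to 1.33
√T = √0.75 = 0.8660
φ(d₁) = φ(1.33) = 0.1647
e^(−qT) = e^(−0.028·0.75) = 0.9792
vega = S·e^(−qT)·φ(d₁)·√T = 190·0.9792·0.1647·0.8660 = 26.5361

26.54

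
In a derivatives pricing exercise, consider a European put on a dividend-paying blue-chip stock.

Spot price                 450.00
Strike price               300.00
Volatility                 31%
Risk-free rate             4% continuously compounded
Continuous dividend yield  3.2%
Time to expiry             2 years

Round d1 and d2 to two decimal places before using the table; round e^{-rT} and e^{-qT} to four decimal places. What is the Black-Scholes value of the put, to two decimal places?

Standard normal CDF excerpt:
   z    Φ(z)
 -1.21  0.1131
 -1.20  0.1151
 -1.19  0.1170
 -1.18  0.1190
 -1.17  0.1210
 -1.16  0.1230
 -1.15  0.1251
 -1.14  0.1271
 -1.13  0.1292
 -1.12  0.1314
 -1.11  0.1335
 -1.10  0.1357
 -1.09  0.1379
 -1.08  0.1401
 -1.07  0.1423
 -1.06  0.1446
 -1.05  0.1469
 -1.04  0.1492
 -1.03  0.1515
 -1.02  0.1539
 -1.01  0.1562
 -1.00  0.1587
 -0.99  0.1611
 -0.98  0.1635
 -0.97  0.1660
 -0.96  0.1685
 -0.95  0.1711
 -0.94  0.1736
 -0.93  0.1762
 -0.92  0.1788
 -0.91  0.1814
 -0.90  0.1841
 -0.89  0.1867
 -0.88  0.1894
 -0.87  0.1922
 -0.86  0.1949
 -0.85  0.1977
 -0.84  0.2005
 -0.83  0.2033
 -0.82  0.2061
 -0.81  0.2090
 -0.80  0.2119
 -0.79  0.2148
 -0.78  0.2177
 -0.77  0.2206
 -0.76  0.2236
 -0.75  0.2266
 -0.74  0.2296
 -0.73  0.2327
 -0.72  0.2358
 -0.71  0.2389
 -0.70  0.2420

σ√T = 0.31 × 1.4142 = 0.4384
d₁ = [ln(450/300) + (0.04 − 0.032 + ½·0.31²)·2] / (σ√T) = (0.4055 + 0.1121) / 0.4384 = 1.1806 which rounds to 1.18
d₂ = 1.1806 − 0.4384 = 0.7422 which rounds to 0.74
e^(−qT) = e^(−0.032·2) = 0.9380;  e^(−rT) = e^(−0.04·2) = 0.9231
N(−d₂) = N(-0.74) = 0.2296;  N(−d₁) = N(-1.18) = 0.1190
P = 300·0.9231·0.2296 − 450·0.9380·0.1190 = 63.5831 − 50.2299 = 13.3532

13.35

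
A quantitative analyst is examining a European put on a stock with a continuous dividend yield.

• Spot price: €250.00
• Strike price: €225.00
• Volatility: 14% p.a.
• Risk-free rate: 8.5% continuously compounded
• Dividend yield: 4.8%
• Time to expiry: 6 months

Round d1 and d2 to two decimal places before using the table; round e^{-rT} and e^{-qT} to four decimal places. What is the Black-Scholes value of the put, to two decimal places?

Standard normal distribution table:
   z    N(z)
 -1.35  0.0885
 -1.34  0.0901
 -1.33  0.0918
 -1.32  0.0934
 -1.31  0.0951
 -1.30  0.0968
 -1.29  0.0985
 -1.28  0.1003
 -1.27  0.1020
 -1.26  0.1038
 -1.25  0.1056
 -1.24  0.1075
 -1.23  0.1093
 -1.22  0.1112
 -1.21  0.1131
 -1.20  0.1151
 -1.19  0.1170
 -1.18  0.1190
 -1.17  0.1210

€1.19

σ√T = 0.14·√0.5 = 0.0990
ln(S/K) + (r − q + σ²/2)T = ln(250/225) + (0.085 − 0.048 + 0.14²/2)·0.5 = 0.1054 + 0.0234 = 0.1288
d₁ = 0.1288 / 0.0990 = 1.3007 → 1.30
d₂ = d₁ − σ√T = 1.3007 − 0.0990 = 1.2017 → 1.20
e^(−qT) = e^(−0.048·0.5) = 0.9763;  e^(−rT) = e^(−0.085·0.5) = 0.9584
P = 225·0.9584·N(-1.20) − 250·0.9763·N(-1.30) = 225·0.9584·0.1151 − 250·0.9763·0.0968 = 24.8202 − 23.6265 = 1.1937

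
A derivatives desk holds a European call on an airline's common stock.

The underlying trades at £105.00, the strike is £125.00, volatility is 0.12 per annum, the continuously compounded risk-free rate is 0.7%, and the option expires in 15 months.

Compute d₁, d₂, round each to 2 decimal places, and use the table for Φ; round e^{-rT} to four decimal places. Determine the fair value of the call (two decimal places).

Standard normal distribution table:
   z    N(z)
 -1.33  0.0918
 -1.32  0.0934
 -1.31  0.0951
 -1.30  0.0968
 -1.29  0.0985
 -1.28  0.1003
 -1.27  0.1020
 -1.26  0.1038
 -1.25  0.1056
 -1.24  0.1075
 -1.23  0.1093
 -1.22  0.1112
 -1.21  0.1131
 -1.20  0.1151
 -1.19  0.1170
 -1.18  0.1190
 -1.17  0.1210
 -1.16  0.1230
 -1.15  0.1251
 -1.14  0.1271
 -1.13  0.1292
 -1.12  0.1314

£0.71

T = 1.25;  σ√T = 0.1342
d₁ = [ln(105/125) + (0.007 + 0.12²/2)·1.25] / 0.1342 = [-0.1744 + 0.0178] / 0.1342 = -1.1673 ⇒ -1.17
d₂ = d₁ − σ√T = -1.1673 − 0.1342 = -1.3014 ⇒ -1.30
exp(−rT) = exp(−0.007·1.25) = 0.9913
N(d₁) = N(-1.17) = 0.1210;  N(d₂) = N(-1.30) = 0.0968
C = 105·0.1210 − 125·0.9913·0.0968 = 12.7050 − 11.9947 = 0.7103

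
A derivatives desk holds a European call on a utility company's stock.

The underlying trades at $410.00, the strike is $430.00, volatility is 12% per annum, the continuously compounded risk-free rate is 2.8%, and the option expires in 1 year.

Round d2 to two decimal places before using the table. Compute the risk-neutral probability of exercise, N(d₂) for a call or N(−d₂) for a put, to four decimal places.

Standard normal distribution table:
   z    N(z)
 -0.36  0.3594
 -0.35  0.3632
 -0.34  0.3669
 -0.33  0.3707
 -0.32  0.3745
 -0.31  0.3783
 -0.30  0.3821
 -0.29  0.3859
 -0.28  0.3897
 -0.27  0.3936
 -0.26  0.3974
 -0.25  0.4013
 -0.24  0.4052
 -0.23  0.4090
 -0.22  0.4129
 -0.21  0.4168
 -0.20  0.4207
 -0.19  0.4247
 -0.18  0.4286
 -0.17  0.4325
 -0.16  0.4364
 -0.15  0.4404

0.4129

T = 1;  σ√T = 0.1200
ln(S/K) + (r + σ²/2)T = ln(410/430) + (0.028 + 0.12²/2)·1 = -0.0476 + 0.0352 = -0.0124
d₁ = -0.0124 / 0.1200 = -0.1036 ≈ -0.10
d₂ = d₁ − σ√T = -0.1036 − 0.1200 = -0.2236 ≈ -0.22
Pr(exercise) under Q = N(d₂) = 0.4129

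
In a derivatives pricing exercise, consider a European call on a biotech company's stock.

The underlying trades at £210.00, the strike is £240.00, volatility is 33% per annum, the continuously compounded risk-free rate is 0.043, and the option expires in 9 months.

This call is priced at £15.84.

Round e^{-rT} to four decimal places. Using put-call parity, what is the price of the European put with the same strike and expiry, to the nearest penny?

£38.23

e^(−rT) = e^(−0.043·0.75) = 0.9683
Put-call parity: C − P = S − K·e^(−rT) = 210 − 240·0.9683 = 210 − 232.3920 = -22.3920
P = C − (C − P) = 15.84 − (-22.3920) = 38.2320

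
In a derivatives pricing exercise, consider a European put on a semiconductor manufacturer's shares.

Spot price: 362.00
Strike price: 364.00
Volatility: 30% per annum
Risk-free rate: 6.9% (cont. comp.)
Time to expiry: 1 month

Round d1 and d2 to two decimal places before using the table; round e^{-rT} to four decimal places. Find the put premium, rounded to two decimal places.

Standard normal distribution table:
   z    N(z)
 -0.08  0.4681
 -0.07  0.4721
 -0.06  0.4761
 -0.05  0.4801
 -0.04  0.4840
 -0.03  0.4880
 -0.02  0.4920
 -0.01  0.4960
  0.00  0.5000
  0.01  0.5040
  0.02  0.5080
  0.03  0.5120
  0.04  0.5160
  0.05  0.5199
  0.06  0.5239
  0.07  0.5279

12.96

T = 0.08333;  σ√T = 0.0866
d₁ = [ln(362/364) + (0.069 + 0.3²/2)·0.08333] / 0.0866 = [-0.0055 + 0.0095] / 0.0866 = 0.0461 ⇒ 0.05
d₂ = d₁ − σ√T = 0.0461 − 0.0866 = -0.0405 ⇒ -0.04
e^(−rT) = e^(−0.069·0.08333) = 0.9943
N(−d₂) = N(0.04) = 0.5160;  N(−d₁) = N(-0.05) = 0.4801
P = 364·0.9943·0.5160 − 362·0.4801 = 186.7534 − 173.7962 = 12.9572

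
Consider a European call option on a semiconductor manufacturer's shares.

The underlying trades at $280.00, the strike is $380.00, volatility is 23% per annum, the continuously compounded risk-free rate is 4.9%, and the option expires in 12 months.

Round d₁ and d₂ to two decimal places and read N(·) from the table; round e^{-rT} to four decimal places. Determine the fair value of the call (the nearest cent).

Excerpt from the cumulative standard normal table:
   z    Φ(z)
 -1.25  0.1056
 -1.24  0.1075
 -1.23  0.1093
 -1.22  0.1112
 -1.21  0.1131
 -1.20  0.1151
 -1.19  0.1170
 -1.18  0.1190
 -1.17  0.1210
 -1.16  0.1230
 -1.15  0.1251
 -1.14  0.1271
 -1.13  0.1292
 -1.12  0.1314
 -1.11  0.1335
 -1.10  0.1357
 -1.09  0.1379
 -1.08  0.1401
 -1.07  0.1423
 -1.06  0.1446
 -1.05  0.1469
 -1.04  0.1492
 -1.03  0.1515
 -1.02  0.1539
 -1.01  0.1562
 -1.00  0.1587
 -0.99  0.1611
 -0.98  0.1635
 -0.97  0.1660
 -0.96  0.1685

σ√T = 0.23·√1 = 0.2300
ln(S/K) + (r + σ²/2)T = ln(280/380) + (0.049 + 0.23²/2)·1 = -0.3054 + 0.0755 = -0.2299
d₁ = -0.2299 / 0.2300 = -0.9997 ≈ -1.00
d₂ = d₁ − σ√T = -0.9997 − 0.2300 = -1.2297 ≈ -1.23
exp(−rT) = exp(−0.049·1) = 0.9522
N(d₁) = N(-1.00) = 0.1587;  N(d₂) = N(-1.23) = 0.1093
C = 280·0.1587 − 380·0.9522·0.1093 = 44.4360 − 39.5487 = 4.8873

$4.89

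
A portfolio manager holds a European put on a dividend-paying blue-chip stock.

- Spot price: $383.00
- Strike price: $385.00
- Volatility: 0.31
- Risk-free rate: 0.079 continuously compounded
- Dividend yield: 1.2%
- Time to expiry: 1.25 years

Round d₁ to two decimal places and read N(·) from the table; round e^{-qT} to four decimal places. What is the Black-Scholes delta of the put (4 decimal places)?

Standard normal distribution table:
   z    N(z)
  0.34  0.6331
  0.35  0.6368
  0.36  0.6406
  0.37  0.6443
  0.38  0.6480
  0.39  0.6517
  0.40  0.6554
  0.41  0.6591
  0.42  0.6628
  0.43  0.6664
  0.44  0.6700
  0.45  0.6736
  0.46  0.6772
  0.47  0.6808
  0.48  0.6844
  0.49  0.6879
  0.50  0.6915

σ√T = 0.31 × 1.1180 = 0.3466
ln(S/K) + (r − q + σ²/2)T = ln(383/385) + (0.079 − 0.012 + 0.31²/2)·1.25 = -0.0052 + 0.1438 = 0.1386
d₁ = 0.1386 / 0.3466 = 0.3999 ≈ 0.40
N(d₁) = N(0.40) = 0.6554
Δ_put = e^(−qT)·(N(d₁) − 1) = 0.9851·(0.6554 − 1) = -0.3395

-0.3395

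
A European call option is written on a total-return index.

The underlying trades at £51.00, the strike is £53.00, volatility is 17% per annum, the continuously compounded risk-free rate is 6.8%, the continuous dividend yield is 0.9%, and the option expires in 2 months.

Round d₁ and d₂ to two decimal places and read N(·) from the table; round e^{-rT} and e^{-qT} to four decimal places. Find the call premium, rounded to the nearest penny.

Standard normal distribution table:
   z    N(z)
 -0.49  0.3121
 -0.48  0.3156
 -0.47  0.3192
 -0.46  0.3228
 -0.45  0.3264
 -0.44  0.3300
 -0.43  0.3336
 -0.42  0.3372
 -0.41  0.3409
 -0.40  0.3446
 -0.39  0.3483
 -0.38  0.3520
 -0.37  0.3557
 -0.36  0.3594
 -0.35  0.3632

σ√T = 0.17·√0.1667 = 0.0694
d₁ = [ln(51/53) + (0.068 − 0.009 + ½·0.17²)·0.1667] / (σ√T) = (-0.0385 + 0.0122) / 0.0694 = -0.3779 which rounds to -0.38
d₂ = -0.3779 − 0.0694 = -0.4473 which rounds to -0.45
exp(−qT) = exp(−0.009·0.1667) = 0.9985;  exp(−rT) = exp(−0.068·0.1667) = 0.9887
N(d₁) = N(-0.38) = 0.3520;  N(d₂) = N(-0.45) = 0.3264
C = 51·0.9985·0.3520 − 53·0.9887·0.3264 = 17.9251 − 17.1037 = 0.8214

£0.82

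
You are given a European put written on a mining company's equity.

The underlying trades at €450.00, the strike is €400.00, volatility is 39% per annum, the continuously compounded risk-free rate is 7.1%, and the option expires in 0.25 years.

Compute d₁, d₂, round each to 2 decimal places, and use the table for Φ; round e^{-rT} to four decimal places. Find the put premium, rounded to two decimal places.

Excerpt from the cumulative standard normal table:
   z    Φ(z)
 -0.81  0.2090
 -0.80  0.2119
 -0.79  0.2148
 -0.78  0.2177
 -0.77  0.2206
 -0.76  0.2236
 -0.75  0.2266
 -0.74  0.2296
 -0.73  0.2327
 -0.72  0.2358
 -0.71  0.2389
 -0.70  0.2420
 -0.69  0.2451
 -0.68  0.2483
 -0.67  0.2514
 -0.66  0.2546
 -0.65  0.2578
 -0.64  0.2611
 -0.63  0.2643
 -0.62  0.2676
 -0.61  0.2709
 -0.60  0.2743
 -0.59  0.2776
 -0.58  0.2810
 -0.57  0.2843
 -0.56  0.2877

σ√T = 0.39·√0.25 = 0.1950
d₁ = [ln(450/400) + (0.071 + 0.39²/2)·0.25] / 0.1950 = [0.1178 + 0.0368] / 0.1950 = 0.7925 ⇒ 0.79
d₂ = d₁ − σ√T = 0.7925 − 0.1950 = 0.5975 ⇒ 0.60
exp(−rT) = exp(−0.071·0.25) = 0.9824
N(−d₂) = N(-0.60) = 0.2743;  N(−d₁) = N(-0.79) = 0.2148
P = 400·0.9824·0.2743 − 450·0.2148 = 107.7889 − 96.6600 = 11.1289

€11.13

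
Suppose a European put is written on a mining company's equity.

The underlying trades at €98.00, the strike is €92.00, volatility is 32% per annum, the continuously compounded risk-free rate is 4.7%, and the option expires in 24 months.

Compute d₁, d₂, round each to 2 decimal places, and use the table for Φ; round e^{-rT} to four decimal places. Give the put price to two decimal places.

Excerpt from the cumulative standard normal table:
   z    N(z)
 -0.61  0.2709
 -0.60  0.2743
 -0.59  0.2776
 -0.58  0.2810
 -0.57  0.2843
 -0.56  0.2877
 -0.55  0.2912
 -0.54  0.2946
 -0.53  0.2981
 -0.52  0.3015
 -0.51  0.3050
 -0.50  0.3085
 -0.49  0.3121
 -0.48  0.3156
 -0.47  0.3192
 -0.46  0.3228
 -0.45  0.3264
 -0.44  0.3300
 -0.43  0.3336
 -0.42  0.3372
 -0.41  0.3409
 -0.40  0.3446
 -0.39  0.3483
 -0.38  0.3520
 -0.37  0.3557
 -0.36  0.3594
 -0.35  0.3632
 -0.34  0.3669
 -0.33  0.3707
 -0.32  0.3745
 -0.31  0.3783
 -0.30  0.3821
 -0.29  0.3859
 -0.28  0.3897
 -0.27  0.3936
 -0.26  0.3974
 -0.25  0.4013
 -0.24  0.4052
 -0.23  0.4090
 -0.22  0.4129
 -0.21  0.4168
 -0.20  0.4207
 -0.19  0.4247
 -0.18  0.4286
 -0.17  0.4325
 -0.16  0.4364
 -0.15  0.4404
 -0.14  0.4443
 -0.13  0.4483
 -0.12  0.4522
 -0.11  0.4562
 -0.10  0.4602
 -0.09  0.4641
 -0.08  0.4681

T = 2;  σ√T = 0.4525
d₁ = [ln(98/92) + (0.047 + 0.32²/2)·2] / 0.4525 = [0.0632 + 0.1964] / 0.4525 = 0.5736 ⇒ 0.57
d₂ = d₁ − σ√T = 0.5736 − 0.4525 = 0.1210 ⇒ 0.12
exp(−rT) = exp(−0.047·2) = 0.9103
N(−d₂) = N(-0.12) = 0.4522;  N(−d₁) = N(-0.57) = 0.2843
P = 92·0.9103·0.4522 − 98·0.2843 = 37.8707 − 27.8614 = 10.0093

€10.01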